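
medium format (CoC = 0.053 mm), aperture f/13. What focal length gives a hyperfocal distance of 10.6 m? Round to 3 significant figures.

85.1 mm

From H = f²/(N·c) + f, with f ≪ H: f ≈ √(H·N·c) = √(10600 × 13 × 0.053) = √7303.4 ≈ 85.46 mm.
Exact: f² + N·c·f − N·c·H = 0 ⇒ f = (−N·c + √((N·c)² + 4·N·c·H))/2 = (−0.689 + √29214)/2 ≈ 85.116 mm ≈ 85.1 mm.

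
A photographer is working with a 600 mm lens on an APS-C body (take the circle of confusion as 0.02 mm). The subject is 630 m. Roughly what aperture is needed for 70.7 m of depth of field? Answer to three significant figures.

Write h = H − f = f²/(N·c). The thin-lens limits are Dn = s·h/(h + (s−f)) and Df = s·h/(h − (s−f)), so DoF = Df − Dn = 2·s·(s−f)·h / (h² − (s−f)²).
That is a quadratic in h: DoF·h² − 2·s·(s−f)·h − DoF·(s−f)² = 0 ⇒ h = (s−f)·(s + √(s² + DoF²)) / DoF = 629400 × (630000 + √(630000² + 70700²)) / 70700 = 629400 × (630000 + 633955) / 70700 ≈ 11252236 mm.
Then N = f²/(c·h) = 600² / (0.02 × 11252236) = 360000 / 225045 ≈ 1.60.

f/1.60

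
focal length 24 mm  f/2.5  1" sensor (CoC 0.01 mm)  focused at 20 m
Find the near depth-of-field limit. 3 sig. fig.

10.7 m

Hyperfocal distance H = f²/(N·c) + f = 24²/(2.5 × 0.01) + 24 = 576/0.025 + 24 ≈ 23064.0 mm ≈ 23.06 m.
Near limit Dn = s·(H − f)/(H + s − 2f) = 20000 × (23064.0 − 24) / (23064.0 + 20000 − 2 × 24) = 20000 × 23040.0 / 43016.0 ≈ 10712 mm ≈ 10.7 m.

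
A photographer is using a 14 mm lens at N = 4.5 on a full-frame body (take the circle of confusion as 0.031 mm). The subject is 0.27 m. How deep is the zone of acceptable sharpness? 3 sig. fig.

Hyperfocal distance H = f²/(N·c) + f = 14²/(4.5 × 0.031) + 14 = 196/0.1395 + 14 ≈ 1419.0 mm ≈ 1.419 m.
Near limit Dn = s·(H − f)/(H + s − 2f) = 270 × (1419.0 − 14) / (1419.0 + 270 − 2 × 14) = 270 × 1405.0 / 1661.0 ≈ 228.39 mm.
Far limit Df = s·(H − f)/(H − s) = 270 × (1419.0 − 14) / (1419.0 − 270) = 270 × 1405.0 / 1149.0 ≈ 330.16 mm.
Depth of field = Df − Dn = 330.16 − 228.39 ≈ 101.77 mm.

102 mm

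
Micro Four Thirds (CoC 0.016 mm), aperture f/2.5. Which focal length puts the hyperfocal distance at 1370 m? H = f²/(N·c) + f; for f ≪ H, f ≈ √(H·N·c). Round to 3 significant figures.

From H = f²/(N·c) + f, with f ≪ H: f ≈ √(H·N·c) = √(1370000 × 2.5 × 0.016) = √54800 ≈ 234.1 mm.
The +f correction barely moves this — solving exactly, f² + N·c·f − N·c·H = 0 ⇒ f = (−N·c + √((N·c)² + 4·N·c·H))/2 = (−0.04 + √219200)/2 ≈ 234.07 mm, so f ≈ 234 mm.

234 mm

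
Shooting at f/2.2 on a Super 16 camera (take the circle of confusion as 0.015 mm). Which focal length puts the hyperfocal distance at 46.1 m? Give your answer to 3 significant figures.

39.0 mm

From H = f²/(N·c) + f, with f ≪ H: f ≈ √(H·N·c) = √(46100 × 2.2 × 0.015) = √1521.3 ≈ 39.00 mm.
The +f correction barely moves this — solving exactly, f² + N·c·f − N·c·H = 0 ⇒ f = (−N·c + √((N·c)² + 4·N·c·H))/2 = (−0.033 + √6085.2)/2 ≈ 38.987 mm, so f ≈ 39.0 mm.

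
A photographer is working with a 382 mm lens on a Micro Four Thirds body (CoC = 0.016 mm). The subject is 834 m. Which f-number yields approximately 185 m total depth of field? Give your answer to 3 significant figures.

Write h = H − f = f²/(N·c). The thin-lens limits are Dn = s·h/(h + (s−f)) and Df = s·h/(h − (s−f)), so DoF = Df − Dn = 2·s·(s−f)·h / (h² − (s−f)²).
That is a quadratic in h: DoF·h² − 2·s·(s−f)·h − DoF·(s−f)² = 0 ⇒ h = (s−f)·(s + √(s² + DoF²)) / DoF = 833618 × (834000 + √(834000² + 185000²)) / 185000 = 833618 × (834000 + 854272) / 185000 ≈ 7607428 mm.
Then N = f²/(c·h) = 382² / (0.016 × 7607428) = 145924 / 121719 ≈ 1.20.

f/1.20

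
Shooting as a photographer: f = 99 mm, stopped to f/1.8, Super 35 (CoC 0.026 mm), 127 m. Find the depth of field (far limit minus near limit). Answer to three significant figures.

243 m

Hyperfocal distance H = f²/(N·c) + f = 99²/(1.8 × 0.026) + 99 = 9801/0.0468 + 99 ≈ 209522.1 mm ≈ 209.5 m.
Near limit Dn = s·(H − f)/(H + s − 2f) = 127000 × (209522.1 − 99) / (209522.1 + 127000 − 2 × 99) = 127000 × 209423.1 / 336324.1 ≈ 79081 mm.
Far limit Df = s·(H − f)/(H − s) = 127000 × (209522.1 − 99) / (209522.1 − 127000) = 127000 × 209423.1 / 82522.1 ≈ 322298 mm.
Depth of field = Df − Dn = 322298 − 79081 ≈ 243217 mm ≈ 243 m.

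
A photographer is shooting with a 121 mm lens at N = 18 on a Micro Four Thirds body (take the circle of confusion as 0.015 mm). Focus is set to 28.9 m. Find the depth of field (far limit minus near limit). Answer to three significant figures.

Hyperfocal distance H = f²/(N·c) + f = 121²/(18 × 0.015) + 121 = 14641/0.27 + 121 ≈ 54346.9 mm ≈ 54.35 m.
Near limit Dn = s·(H − f)/(H + s − 2f) = 28900 × (54346.9 − 121) / (54346.9 + 28900 − 2 × 121) = 28900 × 54225.9 / 83004.9 ≈ 18880 mm.
Far limit Df = s·(H − f)/(H − s) = 28900 × (54346.9 − 121) / (54346.9 − 28900) = 28900 × 54225.9 / 25446.9 ≈ 61584 mm.
Depth of field = Df − Dn = 61584 − 18880 ≈ 42704 mm ≈ 42.7 m.

42.7 m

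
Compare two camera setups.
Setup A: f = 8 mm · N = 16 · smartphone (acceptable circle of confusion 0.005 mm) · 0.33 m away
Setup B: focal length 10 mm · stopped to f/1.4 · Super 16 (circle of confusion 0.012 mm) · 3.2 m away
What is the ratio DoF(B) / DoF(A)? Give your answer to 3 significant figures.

Setup A: H = 8²/(16×0.005) + 8 ≈ 808.0 mm; DoF = Df − Dn = 552.30 − 235.29 ≈ 317.01 mm.
Setup B: H = 10²/(1.4×0.012) + 10 ≈ 5962.4 mm; DoF = Df − Dn = 6895.4 − 2083.4 ≈ 4812.0 mm.
Ratio = 4812.0 / 317.01 ≈ 15.2.

15.2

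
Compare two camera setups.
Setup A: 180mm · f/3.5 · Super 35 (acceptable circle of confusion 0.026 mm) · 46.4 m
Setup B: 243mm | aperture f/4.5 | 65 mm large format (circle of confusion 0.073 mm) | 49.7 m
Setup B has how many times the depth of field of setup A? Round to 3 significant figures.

Setup A: H = 180²/(3.5×0.026) + 180 ≈ 356224.0 mm; DoF = Df − Dn = 53322 − 41069 ≈ 12253 mm.
Setup B: H = 243²/(4.5×0.073) + 243 ≈ 179996.4 mm; DoF = Df − Dn = 68565 − 38976 ≈ 29589 mm.
Ratio = 29589 / 12253 ≈ 2.41.

2.41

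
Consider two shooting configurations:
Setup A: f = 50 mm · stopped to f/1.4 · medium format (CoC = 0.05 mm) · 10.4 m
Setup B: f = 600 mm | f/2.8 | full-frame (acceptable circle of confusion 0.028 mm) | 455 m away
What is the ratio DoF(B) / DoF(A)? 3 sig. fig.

Setup A: H = 50²/(1.4×0.05) + 50 ≈ 35764.3 mm; DoF = Df − Dn = 14643.8 − 8063.3 ≈ 6580.5 mm.
Setup B: H = 600²/(2.8×0.028) + 600 ≈ 4592436.7 mm; DoF = Df − Dn = 504971 − 414028 ≈ 90943 mm.
Ratio = 90943 / 6580.5 ≈ 13.8.

13.8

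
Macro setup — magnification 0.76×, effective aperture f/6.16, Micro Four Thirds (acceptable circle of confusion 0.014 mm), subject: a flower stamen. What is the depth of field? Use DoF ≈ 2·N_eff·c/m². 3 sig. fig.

0.299 mm

At magnification m, DoF ≈ 2·N_eff·c/m² = 2 × 6.16 × 0.014 / 0.76² = 0.1725 / 0.5776 ≈ 0.299 mm.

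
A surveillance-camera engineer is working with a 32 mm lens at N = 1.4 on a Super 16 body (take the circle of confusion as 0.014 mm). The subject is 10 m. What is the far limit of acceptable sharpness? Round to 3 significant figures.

12.4 m

Hyperfocal distance H = f²/(N·c) + f = 32²/(1.4 × 0.014) + 32 = 1024/0.0196 + 32 ≈ 52276.9 mm ≈ 52.28 m.
Far limit Df = s·(H − f)/(H − s) = 10000 × (52276.9 − 32) / (52276.9 − 10000) = 10000 × 52244.9 / 42276.9 ≈ 12358 mm ≈ 12.4 m.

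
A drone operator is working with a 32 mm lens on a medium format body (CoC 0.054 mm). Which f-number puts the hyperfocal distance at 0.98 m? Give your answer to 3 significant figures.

f/20

Rearrange H = f²/(N·c) + f for N: N = f² / ((H − f)·c).
N = 32² / ((980 − 32) × 0.054) = 1024 / 51.19 ≈ 20.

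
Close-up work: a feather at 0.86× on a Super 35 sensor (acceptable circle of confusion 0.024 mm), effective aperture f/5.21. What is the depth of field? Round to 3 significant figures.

0.338 mm

At magnification m, DoF ≈ 2·N_eff·c/m² = 2 × 5.21 × 0.024 / 0.86² = 0.2501 / 0.7396 ≈ 0.338 mm.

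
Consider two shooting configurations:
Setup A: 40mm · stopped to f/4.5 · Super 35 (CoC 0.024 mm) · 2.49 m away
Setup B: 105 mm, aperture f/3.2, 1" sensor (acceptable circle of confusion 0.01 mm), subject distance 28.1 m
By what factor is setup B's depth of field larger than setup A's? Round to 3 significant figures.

Setup A: H = 40²/(4.5×0.024) + 40 ≈ 14854.8 mm; DoF = Df − Dn = 2983.38 − 2136.65 ≈ 846.73 mm.
Setup B: H = 105²/(3.2×0.01) + 105 ≈ 344636.2 mm; DoF = Df − Dn = 30585.2 − 25988.3 ≈ 4596.9 mm.
Ratio = 4596.9 / 846.73 ≈ 5.43.

5.43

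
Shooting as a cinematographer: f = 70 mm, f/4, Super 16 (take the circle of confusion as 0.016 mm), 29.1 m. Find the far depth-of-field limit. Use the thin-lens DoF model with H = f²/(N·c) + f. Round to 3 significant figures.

Hyperfocal distance H = f²/(N·c) + f = 70²/(4 × 0.016) + 70 = 4900/0.064 + 70 ≈ 76632.5 mm ≈ 76.63 m.
Far limit Df = s·(H − f)/(H − s) = 29100 × (76632.5 − 70) / (76632.5 − 29100) = 29100 × 76562.5 / 47532.5 ≈ 46873 mm ≈ 46.9 m.

46.9 m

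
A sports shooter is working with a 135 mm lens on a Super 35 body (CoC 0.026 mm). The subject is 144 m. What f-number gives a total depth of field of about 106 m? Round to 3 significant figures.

f/1.60

Write h = H − f = f²/(N·c). The thin-lens limits are Dn = s·h/(h + (s−f)) and Df = s·h/(h − (s−f)), so DoF = Df − Dn = 2·s·(s−f)·h / (h² − (s−f)²).
That is a quadratic in h: DoF·h² − 2·s·(s−f)·h − DoF·(s−f)² = 0 ⇒ h = (s−f)·(s + √(s² + DoF²)) / DoF = 143865 × (144000 + √(144000² + 106000²)) / 106000 = 143865 × (144000 + 178807) / 106000 ≈ 438119 mm.
Then N = f²/(c·h) = 135² / (0.026 × 438119) = 18225 / 11391 ≈ 1.60.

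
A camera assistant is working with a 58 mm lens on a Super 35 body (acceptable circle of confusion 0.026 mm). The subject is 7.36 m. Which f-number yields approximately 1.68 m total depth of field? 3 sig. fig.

Write h = H − f = f²/(N·c). The thin-lens limits are Dn = s·h/(h + (s−f)) and Df = s·h/(h − (s−f)), so DoF = Df − Dn = 2·s·(s−f)·h / (h² − (s−f)²).
That is a quadratic in h: DoF·h² − 2·s·(s−f)·h − DoF·(s−f)² = 0 ⇒ h = (s−f)·(s + √(s² + DoF²)) / DoF = 7302 × (7360 + √(7360² + 1680²)) / 1680 = 7302 × (7360 + 7549.30) / 1680 ≈ 64802 mm.
Then N = f²/(c·h) = 58² / (0.026 × 64802) = 3364 / 1684.9 ≈ 2.00.

f/2.00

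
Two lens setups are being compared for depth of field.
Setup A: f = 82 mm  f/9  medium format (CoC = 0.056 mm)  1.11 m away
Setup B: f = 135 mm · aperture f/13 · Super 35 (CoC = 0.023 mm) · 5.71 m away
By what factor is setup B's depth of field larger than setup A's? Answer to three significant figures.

Setup A: H = 82²/(9×0.056) + 82 ≈ 13423.3 mm; DoF = Df − Dn = 1202.67 − 1030.59 ≈ 172.08 mm.
Setup B: H = 135²/(13×0.023) + 135 ≈ 61088.2 mm; DoF = Df − Dn = 6284.8 − 5231.5 ≈ 1053.3 mm.
Ratio = 1053.3 / 172.08 ≈ 6.12.

6.12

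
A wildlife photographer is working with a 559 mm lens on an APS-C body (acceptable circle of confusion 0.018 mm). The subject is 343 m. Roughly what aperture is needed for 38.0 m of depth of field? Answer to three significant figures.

Write h = H − f = f²/(N·c). The thin-lens limits are Dn = s·h/(h + (s−f)) and Df = s·h/(h − (s−f)), so DoF = Df − Dn = 2·s·(s−f)·h / (h² − (s−f)²).
That is a quadratic in h: DoF·h² − 2·s·(s−f)·h − DoF·(s−f)² = 0 ⇒ h = (s−f)·(s + √(s² + DoF²)) / DoF = 342441 × (343000 + √(343000² + 38000²)) / 38000 = 342441 × (343000 + 345099) / 38000 ≈ 6200872 mm.
Then N = f²/(c·h) = 559² / (0.018 × 6200872) = 312481 / 111616 ≈ 2.80.

f/2.80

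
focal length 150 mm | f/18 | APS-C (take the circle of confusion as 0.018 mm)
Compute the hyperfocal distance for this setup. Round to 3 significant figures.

Hyperfocal distance H = f²/(N·c) + f = 150²/(18 × 0.018) + 150 = 22500/0.324 + 150 ≈ 69594.4 mm ≈ 69.6 m.

69.6 m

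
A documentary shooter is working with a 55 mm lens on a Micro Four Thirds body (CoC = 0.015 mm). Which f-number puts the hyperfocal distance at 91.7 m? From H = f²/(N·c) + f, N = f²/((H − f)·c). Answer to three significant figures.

Rearrange H = f²/(N·c) + f for N: N = f² / ((H − f)·c).
N = 55² / ((91700 − 55) × 0.015) = 3025 / 1375 ≈ 2.20.

f/2.20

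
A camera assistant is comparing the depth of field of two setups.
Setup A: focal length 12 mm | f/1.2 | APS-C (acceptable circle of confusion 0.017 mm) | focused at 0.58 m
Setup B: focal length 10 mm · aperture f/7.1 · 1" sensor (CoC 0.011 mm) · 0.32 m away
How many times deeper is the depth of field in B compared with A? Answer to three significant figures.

Setup A: H = 12²/(1.2×0.017) + 12 ≈ 7070.8 mm; DoF = Df − Dn = 630.755 − 536.805 ≈ 93.950 mm.
Setup B: H = 10²/(7.1×0.011) + 10 ≈ 1290.4 mm; DoF = Df − Dn = 422.22 − 257.63 ≈ 164.59 mm.
Ratio = 164.59 / 93.950 ≈ 1.75.

1.75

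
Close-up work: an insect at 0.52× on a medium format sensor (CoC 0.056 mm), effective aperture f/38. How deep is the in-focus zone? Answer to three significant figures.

15.7 mm

At magnification m, DoF ≈ 2·N_eff·c/m² = 2 × 38 × 0.056 / 0.52² = 4.256 / 0.2704 ≈ 15.7 mm.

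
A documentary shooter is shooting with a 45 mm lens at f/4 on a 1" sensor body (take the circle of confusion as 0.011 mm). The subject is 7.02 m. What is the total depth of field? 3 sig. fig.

2.18 m

Hyperfocal distance H = f²/(N·c) + f = 45²/(4 × 0.011) + 45 = 2025/0.044 + 45 ≈ 46067.7 mm ≈ 46.07 m.
Near limit Dn = s·(H − f)/(H + s − 2f) = 7020 × (46067.7 − 45) / (46067.7 + 7020 − 2 × 45) = 7020 × 46022.7 / 52997.7 ≈ 6096.1 mm.
Far limit Df = s·(H − f)/(H − s) = 7020 × (46067.7 − 45) / (46067.7 − 7020) = 7020 × 46022.7 / 39047.7 ≈ 8274.0 mm.
Depth of field = Df − Dn = 8274.0 − 6096.1 ≈ 2177.9 mm ≈ 2.18 m.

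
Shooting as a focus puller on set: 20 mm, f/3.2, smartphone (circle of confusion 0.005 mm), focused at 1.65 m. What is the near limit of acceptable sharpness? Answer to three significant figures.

Hyperfocal distance H = f²/(N·c) + f = 20²/(3.2 × 0.005) + 20 = 400/0.016 + 20 ≈ 25020.0 mm ≈ 25.02 m.
Near limit Dn = s·(H − f)/(H + s − 2f) = 1650 × (25020.0 − 20) / (25020.0 + 1650 − 2 × 20) = 1650 × 25000.0 / 26630.0 ≈ 1549.0 mm ≈ 1.55 m.

1.55 m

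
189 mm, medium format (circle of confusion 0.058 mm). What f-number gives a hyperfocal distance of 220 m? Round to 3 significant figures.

Rearrange H = f²/(N·c) + f for N: N = f² / ((H − f)·c).
N = 189² / ((220000 − 189) × 0.058) = 35721 / 12749 ≈ 2.80.

f/2.80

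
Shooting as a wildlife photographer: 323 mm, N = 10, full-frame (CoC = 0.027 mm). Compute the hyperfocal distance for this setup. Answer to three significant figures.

387 m

Hyperfocal distance H = f²/(N·c) + f = 323²/(10 × 0.027) + 323 = 104329/0.27 + 323 ≈ 386726.7 mm ≈ 387 m.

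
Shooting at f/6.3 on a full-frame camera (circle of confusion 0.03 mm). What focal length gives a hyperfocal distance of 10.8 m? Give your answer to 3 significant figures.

45.1 mm

From H = f²/(N·c) + f, with f ≪ H: f ≈ √(H·N·c) = √(10800 × 6.3 × 0.03) = √2041.2 ≈ 45.18 mm.
Exact: f² + N·c·f − N·c·H = 0 ⇒ f = (−N·c + √((N·c)² + 4·N·c·H))/2 = (−0.189 + √8164.8)/2 ≈ 45.085 mm ≈ 45.1 mm.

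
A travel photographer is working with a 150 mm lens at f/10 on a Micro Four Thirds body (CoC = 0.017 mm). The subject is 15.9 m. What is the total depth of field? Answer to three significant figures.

Hyperfocal distance H = f²/(N·c) + f = 150²/(10 × 0.017) + 150 = 22500/0.17 + 150 ≈ 132502.9 mm ≈ 132.5 m.
Near limit Dn = s·(H − f)/(H + s − 2f) = 15900 × (132502.9 − 150) / (132502.9 + 15900 − 2 × 150) = 15900 × 132352.9 / 148102.9 ≈ 14209.1 mm.
Far limit Df = s·(H − f)/(H − s) = 15900 × (132502.9 − 150) / (132502.9 − 15900) = 15900 × 132352.9 / 116602.9 ≈ 18047.7 mm.
Depth of field = Df − Dn = 18047.7 − 14209.1 ≈ 3838.6 mm ≈ 3.84 m.

3.84 m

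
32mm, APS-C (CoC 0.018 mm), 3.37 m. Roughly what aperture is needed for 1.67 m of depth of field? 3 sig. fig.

Write h = H − f = f²/(N·c). The thin-lens limits are Dn = s·h/(h + (s−f)) and Df = s·h/(h − (s−f)), so DoF = Df − Dn = 2·s·(s−f)·h / (h² − (s−f)²).
That is a quadratic in h: DoF·h² − 2·s·(s−f)·h − DoF·(s−f)² = 0 ⇒ h = (s−f)·(s + √(s² + DoF²)) / DoF = 3338 × (3370 + √(3370² + 1670²)) / 1670 = 3338 × (3370 + 3761.09) / 1670 ≈ 14254 mm.
Then N = f²/(c·h) = 32² / (0.018 × 14254) = 1024 / 256.57 ≈ 3.99.

f/3.99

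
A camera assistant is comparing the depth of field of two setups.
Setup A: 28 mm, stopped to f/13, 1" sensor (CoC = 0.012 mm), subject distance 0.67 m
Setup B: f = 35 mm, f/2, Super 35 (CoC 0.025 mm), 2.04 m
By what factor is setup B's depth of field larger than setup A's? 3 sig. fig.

Setup A: H = 28²/(13×0.012) + 28 ≈ 5053.6 mm; DoF = Df − Dn = 768.12 − 594.11 ≈ 174.01 mm.
Setup B: H = 35²/(2×0.025) + 35 ≈ 24535.0 mm; DoF = Df − Dn = 2221.83 − 1885.68 ≈ 336.15 mm.
Ratio = 336.15 / 174.01 ≈ 1.93.

1.93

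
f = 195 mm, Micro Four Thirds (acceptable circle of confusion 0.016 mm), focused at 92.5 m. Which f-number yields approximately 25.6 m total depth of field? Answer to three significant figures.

f/3.50

Write h = H − f = f²/(N·c). The thin-lens limits are Dn = s·h/(h + (s−f)) and Df = s·h/(h − (s−f)), so DoF = Df − Dn = 2·s·(s−f)·h / (h² − (s−f)²).
That is a quadratic in h: DoF·h² − 2·s·(s−f)·h − DoF·(s−f)² = 0 ⇒ h = (s−f)·(s + √(s² + DoF²)) / DoF = 92305 × (92500 + √(92500² + 25600²)) / 25600 = 92305 × (92500 + 95977.1) / 25600 ≈ 679585 mm.
Then N = f²/(c·h) = 195² / (0.016 × 679585) = 38025 / 10873 ≈ 3.50.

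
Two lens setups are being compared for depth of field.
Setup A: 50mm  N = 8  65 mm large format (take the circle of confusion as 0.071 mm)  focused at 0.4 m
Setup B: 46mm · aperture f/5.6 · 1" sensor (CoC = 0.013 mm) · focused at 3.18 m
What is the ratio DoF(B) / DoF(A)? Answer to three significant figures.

Setup A: H = 50²/(8×0.071) + 50 ≈ 4451.4 mm; DoF = Df − Dn = 434.556 − 370.535 ≈ 64.021 mm.
Setup B: H = 46²/(5.6×0.013) + 46 ≈ 29111.9 mm; DoF = Df − Dn = 3564.32 − 2870.49 ≈ 693.83 mm.
Ratio = 693.83 / 64.021 ≈ 10.8.

10.8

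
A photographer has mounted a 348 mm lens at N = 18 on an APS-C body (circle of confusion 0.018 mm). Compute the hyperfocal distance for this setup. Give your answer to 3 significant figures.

374 m

Hyperfocal distance H = f²/(N·c) + f = 348²/(18 × 0.018) + 348 = 121104/0.324 + 348 ≈ 374125.8 mm ≈ 374 m.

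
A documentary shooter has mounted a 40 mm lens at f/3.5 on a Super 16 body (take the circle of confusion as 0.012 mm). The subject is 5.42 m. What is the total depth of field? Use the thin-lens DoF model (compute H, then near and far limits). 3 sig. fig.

1.56 m

Hyperfocal distance H = f²/(N·c) + f = 40²/(3.5 × 0.012) + 40 = 1600/0.042 + 40 ≈ 38135.2 mm ≈ 38.14 m.
Near limit Dn = s·(H − f)/(H + s − 2f) = 5420 × (38135.2 − 40) / (38135.2 + 5420 − 2 × 40) = 5420 × 38095.2 / 43475.2 ≈ 4749.3 mm.
Far limit Df = s·(H − f)/(H − s) = 5420 × (38135.2 − 40) / (38135.2 − 5420) = 5420 × 38095.2 / 32715.2 ≈ 6311.3 mm.
Depth of field = Df − Dn = 6311.3 − 4749.3 ≈ 1562.0 mm ≈ 1.56 m.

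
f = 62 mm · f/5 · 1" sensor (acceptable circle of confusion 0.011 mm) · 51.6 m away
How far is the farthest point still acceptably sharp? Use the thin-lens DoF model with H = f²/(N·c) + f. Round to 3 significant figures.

197 m

Hyperfocal distance H = f²/(N·c) + f = 62²/(5 × 0.011) + 62 = 3844/0.055 + 62 ≈ 69952.9 mm ≈ 69.95 m.
Far limit Df = s·(H − f)/(H − s) = 51600 × (69952.9 − 62) / (69952.9 − 51600) = 51600 × 69890.9 / 18352.9 ≈ 196501 mm ≈ 197 m.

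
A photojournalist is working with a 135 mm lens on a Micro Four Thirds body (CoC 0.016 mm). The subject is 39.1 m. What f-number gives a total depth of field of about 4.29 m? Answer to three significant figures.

Write h = H − f = f²/(N·c). The thin-lens limits are Dn = s·h/(h + (s−f)) and Df = s·h/(h − (s−f)), so DoF = Df − Dn = 2·s·(s−f)·h / (h² − (s−f)²).
That is a quadratic in h: DoF·h² − 2·s·(s−f)·h − DoF·(s−f)² = 0 ⇒ h = (s−f)·(s + √(s² + DoF²)) / DoF = 38965 × (39100 + √(39100² + 4290²)) / 4290 = 38965 × (39100 + 39334.6) / 4290 ≈ 712402 mm.
Then N = f²/(c·h) = 135² / (0.016 × 712402) = 18225 / 11398 ≈ 1.60.

f/1.60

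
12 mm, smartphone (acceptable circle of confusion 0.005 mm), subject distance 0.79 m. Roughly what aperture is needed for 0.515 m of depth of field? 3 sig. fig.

f/11

Write h = H − f = f²/(N·c). The thin-lens limits are Dn = s·h/(h + (s−f)) and Df = s·h/(h − (s−f)), so DoF = Df − Dn = 2·s·(s−f)·h / (h² − (s−f)²).
That is a quadratic in h: DoF·h² − 2·s·(s−f)·h − DoF·(s−f)² = 0 ⇒ h = (s−f)·(s + √(s² + DoF²)) / DoF = 778 × (790 + √(790² + 515²)) / 515 = 778 × (790 + 943.040) / 515 ≈ 2618.1 mm.
Then N = f²/(c·h) = 12² / (0.005 × 2618.1) = 144 / 13.090 ≈ 11.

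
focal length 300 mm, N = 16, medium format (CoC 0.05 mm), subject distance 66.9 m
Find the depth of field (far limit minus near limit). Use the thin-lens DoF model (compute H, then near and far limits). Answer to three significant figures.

122 m

Hyperfocal distance H = f²/(N·c) + f = 300²/(16 × 0.05) + 300 = 90000/0.8 + 300 ≈ 112800.0 mm ≈ 112.8 m.
Near limit Dn = s·(H − f)/(H + s − 2f) = 66900 × (112800.0 − 300) / (112800.0 + 66900 − 2 × 300) = 66900 × 112500.0 / 179100.0 ≈ 42023 mm.
Far limit Df = s·(H − f)/(H − s) = 66900 × (112800.0 − 300) / (112800.0 − 66900) = 66900 × 112500.0 / 45900.0 ≈ 163971 mm.
Depth of field = Df − Dn = 163971 − 42023 ≈ 121948 mm ≈ 122 m.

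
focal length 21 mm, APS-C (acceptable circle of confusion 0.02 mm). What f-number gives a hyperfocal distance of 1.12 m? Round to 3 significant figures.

Rearrange H = f²/(N·c) + f for N: N = f² / ((H − f)·c).
N = 21² / ((1120 − 21) × 0.02) = 441 / 21.98 ≈ 20.1.

f/20.1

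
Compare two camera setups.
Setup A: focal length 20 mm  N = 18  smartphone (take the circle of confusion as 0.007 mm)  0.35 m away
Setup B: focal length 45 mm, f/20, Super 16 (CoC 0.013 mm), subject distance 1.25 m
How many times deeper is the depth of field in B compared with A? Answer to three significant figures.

5.39

Setup A: H = 20²/(18×0.007) + 20 ≈ 3194.6 mm; DoF = Df − Dn = 390.603 − 317.043 ≈ 73.560 mm.
Setup B: H = 45²/(20×0.013) + 45 ≈ 7833.5 mm; DoF = Df − Dn = 1478.79 − 1082.52 ≈ 396.27 mm.
Ratio = 396.27 / 73.560 ≈ 5.39.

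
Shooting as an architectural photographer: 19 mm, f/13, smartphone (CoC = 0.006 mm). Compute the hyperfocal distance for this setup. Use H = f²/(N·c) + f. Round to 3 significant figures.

4.65 m

Hyperfocal distance H = f²/(N·c) + f = 19²/(13 × 0.006) + 19 = 361/0.078 + 19 ≈ 4647.2 mm ≈ 4.65 m.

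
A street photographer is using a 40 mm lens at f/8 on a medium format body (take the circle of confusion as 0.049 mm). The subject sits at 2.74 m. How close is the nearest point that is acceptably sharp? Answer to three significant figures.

1.65 m

Hyperfocal distance H = f²/(N·c) + f = 40²/(8 × 0.049) + 40 = 1600/0.392 + 40 ≈ 4121.6 mm ≈ 4.122 m.
Near limit Dn = s·(H − f)/(H + s − 2f) = 2740 × (4121.6 − 40) / (4121.6 + 2740 − 2 × 40) = 2740 × 4081.6 / 6781.6 ≈ 1649.1 mm ≈ 1.65 m.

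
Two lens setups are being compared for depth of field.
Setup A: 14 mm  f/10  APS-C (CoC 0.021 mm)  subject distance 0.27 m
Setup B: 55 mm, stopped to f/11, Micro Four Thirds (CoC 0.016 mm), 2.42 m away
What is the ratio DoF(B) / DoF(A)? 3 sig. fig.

Setup A: H = 14²/(10×0.021) + 14 ≈ 947.3 mm; DoF = Df − Dn = 372.05 − 211.88 ≈ 160.17 mm.
Setup B: H = 55²/(11×0.016) + 55 ≈ 17242.5 mm; DoF = Df − Dn = 2806.12 − 2127.29 ≈ 678.83 mm.
Ratio = 678.83 / 160.17 ≈ 4.24.

4.24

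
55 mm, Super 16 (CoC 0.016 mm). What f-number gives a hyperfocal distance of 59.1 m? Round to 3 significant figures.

Rearrange H = f²/(N·c) + f for N: N = f² / ((H − f)·c).
N = 55² / ((59100 − 55) × 0.016) = 3025 / 944.7 ≈ 3.20.

f/3.20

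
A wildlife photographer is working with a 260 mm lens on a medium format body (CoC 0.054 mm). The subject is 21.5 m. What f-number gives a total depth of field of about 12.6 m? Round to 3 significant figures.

f/16

Write h = H − f = f²/(N·c). The thin-lens limits are Dn = s·h/(h + (s−f)) and Df = s·h/(h − (s−f)), so DoF = Df − Dn = 2·s·(s−f)·h / (h² − (s−f)²).
That is a quadratic in h: DoF·h² − 2·s·(s−f)·h − DoF·(s−f)² = 0 ⇒ h = (s−f)·(s + √(s² + DoF²)) / DoF = 21240 × (21500 + √(21500² + 12600²)) / 12600 = 21240 × (21500 + 24920.1) / 12600 ≈ 78251 mm.
Then N = f²/(c·h) = 260² / (0.054 × 78251) = 67600 / 4225.6 ≈ 16.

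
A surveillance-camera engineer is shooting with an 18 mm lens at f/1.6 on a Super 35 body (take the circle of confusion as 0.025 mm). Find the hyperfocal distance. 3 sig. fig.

Hyperfocal distance H = f²/(N·c) + f = 18²/(1.6 × 0.025) + 18 = 324/0.04 + 18 ≈ 8118.0 mm ≈ 8.12 m.

8.12 m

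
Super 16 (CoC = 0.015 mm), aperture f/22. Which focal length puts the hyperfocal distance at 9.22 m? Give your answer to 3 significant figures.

From H = f²/(N·c) + f, with f ≪ H: f ≈ √(H·N·c) = √(9220 × 22 × 0.015) = √3042.6 ≈ 55.16 mm.
Exact: f² + N·c·f − N·c·H = 0 ⇒ f = (−N·c + √((N·c)² + 4·N·c·H))/2 = (−0.33 + √12171)/2 ≈ 54.995 mm ≈ 55.0 mm.

55.0 mm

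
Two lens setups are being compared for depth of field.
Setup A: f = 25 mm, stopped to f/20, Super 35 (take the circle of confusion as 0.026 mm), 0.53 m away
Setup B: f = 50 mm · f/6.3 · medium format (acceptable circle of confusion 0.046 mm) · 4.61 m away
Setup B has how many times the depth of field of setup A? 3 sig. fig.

12.5

Setup A: H = 25²/(20×0.026) + 25 ≈ 1226.9 mm; DoF = Df − Dn = 914.05 − 373.20 ≈ 540.85 mm.
Setup B: H = 50²/(6.3×0.046) + 50 ≈ 8676.6 mm; DoF = Df − Dn = 9779.3 − 3015.8 ≈ 6763.5 mm.
Ratio = 6763.5 / 540.85 ≈ 12.5.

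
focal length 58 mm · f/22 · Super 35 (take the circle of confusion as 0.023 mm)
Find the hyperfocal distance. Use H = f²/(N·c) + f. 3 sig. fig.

Hyperfocal distance H = f²/(N·c) + f = 58²/(22 × 0.023) + 58 = 3364/0.506 + 58 ≈ 6706.2 mm ≈ 6.71 m.

6.71 m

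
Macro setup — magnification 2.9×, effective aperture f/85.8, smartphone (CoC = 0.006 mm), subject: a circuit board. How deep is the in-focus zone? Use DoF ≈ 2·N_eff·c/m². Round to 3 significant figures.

At magnification m, DoF ≈ 2·N_eff·c/m² = 2 × 85.8 × 0.006 / 2.9² = 1.03 / 8.41 ≈ 0.122 mm.

0.122 mm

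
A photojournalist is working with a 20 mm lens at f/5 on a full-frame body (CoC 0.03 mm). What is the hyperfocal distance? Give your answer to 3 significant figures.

2.69 m

Hyperfocal distance H = f²/(N·c) + f = 20²/(5 × 0.03) + 20 = 400/0.15 + 20 ≈ 2686.7 mm ≈ 2.69 m.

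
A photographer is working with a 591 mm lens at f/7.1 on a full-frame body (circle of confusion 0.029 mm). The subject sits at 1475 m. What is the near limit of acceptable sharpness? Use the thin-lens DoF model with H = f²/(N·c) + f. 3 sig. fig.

789 m

Hyperfocal distance H = f²/(N·c) + f = 591²/(7.1 × 0.029) + 591 = 349281/0.2059 + 591 ≈ 1696953.3 mm ≈ 1697 m.
Near limit Dn = s·(H − f)/(H + s − 2f) = 1475000 × (1696953.3 − 591) / (1696953.3 + 1475000 − 2 × 591) = 1475000 × 1696362.3 / 3170771.3 ≈ 789125 mm ≈ 789 m.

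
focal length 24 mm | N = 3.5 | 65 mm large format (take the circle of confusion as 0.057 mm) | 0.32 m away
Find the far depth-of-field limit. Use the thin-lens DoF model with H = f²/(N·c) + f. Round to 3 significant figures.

Hyperfocal distance H = f²/(N·c) + f = 24²/(3.5 × 0.057) + 24 = 576/0.1995 + 24 ≈ 2911.2 mm ≈ 2.911 m.
Far limit Df = s·(H − f)/(H − s) = 320 × (2911.2 − 24) / (2911.2 − 320) = 320 × 2887.2 / 2591.2 ≈ 356.55 mm.

357 mm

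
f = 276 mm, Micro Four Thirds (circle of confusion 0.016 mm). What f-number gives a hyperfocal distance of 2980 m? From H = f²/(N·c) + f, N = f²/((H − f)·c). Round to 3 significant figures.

f/1.60

Rearrange H = f²/(N·c) + f for N: N = f² / ((H − f)·c).
N = 276² / ((2980000 − 276) × 0.016) = 76176 / 47676 ≈ 1.60.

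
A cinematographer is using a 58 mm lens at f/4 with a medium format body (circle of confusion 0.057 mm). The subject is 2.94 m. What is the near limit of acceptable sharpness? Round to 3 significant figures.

2.46 m

Hyperfocal distance H = f²/(N·c) + f = 58²/(4 × 0.057) + 58 = 3364/0.228 + 58 ≈ 14812.4 mm ≈ 14.81 m.
Near limit Dn = s·(H − f)/(H + s − 2f) = 2940 × (14812.4 − 58) / (14812.4 + 2940 − 2 × 58) = 2940 × 14754.4 / 17636.4 ≈ 2459.6 mm ≈ 2.46 m.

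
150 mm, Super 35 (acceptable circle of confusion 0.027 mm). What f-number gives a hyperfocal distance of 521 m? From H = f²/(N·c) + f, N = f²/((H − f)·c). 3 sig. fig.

Rearrange H = f²/(N·c) + f for N: N = f² / ((H − f)·c).
N = 150² / ((521000 − 150) × 0.027) = 22500 / 14063 ≈ 1.60.

f/1.60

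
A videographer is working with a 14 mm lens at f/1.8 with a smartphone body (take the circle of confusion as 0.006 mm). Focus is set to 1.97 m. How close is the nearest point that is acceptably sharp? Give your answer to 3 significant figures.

1.78 m

Hyperfocal distance H = f²/(N·c) + f = 14²/(1.8 × 0.006) + 14 = 196/0.0108 + 14 ≈ 18162.1 mm ≈ 18.16 m.
Near limit Dn = s·(H − f)/(H + s − 2f) = 1970 × (18162.1 − 14) / (18162.1 + 1970 − 2 × 14) = 1970 × 18148.1 / 20104.1 ≈ 1778.3 mm ≈ 1.78 m.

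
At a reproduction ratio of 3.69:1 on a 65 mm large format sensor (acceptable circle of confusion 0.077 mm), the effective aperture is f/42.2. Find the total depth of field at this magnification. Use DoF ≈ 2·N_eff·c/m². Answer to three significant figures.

0.477 mm

At magnification m, DoF ≈ 2·N_eff·c/m² = 2 × 42.2 × 0.077 / 3.69² = 6.499 / 13.62 ≈ 0.477 mm.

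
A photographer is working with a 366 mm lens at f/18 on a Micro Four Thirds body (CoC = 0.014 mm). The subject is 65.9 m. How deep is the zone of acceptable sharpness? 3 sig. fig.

16.5 m

Hyperfocal distance H = f²/(N·c) + f = 366²/(18 × 0.014) + 366 = 133956/0.252 + 366 ≈ 531937.4 mm ≈ 531.9 m.
Near limit Dn = s·(H − f)/(H + s − 2f) = 65900 × (531937.4 − 366) / (531937.4 + 65900 − 2 × 366) = 65900 × 531571.4 / 597105.4 ≈ 58667 mm.
Far limit Df = s·(H − f)/(H − s) = 65900 × (531937.4 − 366) / (531937.4 − 65900) = 65900 × 531571.4 / 466037.4 ≈ 75167 mm.
Depth of field = Df − Dn = 75167 − 58667 ≈ 16500 mm ≈ 16.5 m.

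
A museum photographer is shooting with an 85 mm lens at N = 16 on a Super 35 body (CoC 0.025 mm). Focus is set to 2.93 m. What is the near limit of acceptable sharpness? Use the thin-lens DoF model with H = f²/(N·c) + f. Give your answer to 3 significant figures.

2.53 m

Hyperfocal distance H = f²/(N·c) + f = 85²/(16 × 0.025) + 85 = 7225/0.4 + 85 ≈ 18147.5 mm ≈ 18.15 m.
Near limit Dn = s·(H − f)/(H + s − 2f) = 2930 × (18147.5 − 85) / (18147.5 + 2930 − 2 × 85) = 2930 × 18062.5 / 20907.5 ≈ 2531.3 mm ≈ 2.53 m.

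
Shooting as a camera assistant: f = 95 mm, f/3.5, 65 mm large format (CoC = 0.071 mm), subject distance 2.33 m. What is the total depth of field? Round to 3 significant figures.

288 mm

Hyperfocal distance H = f²/(N·c) + f = 95²/(3.5 × 0.071) + 95 = 9025/0.2485 + 95 ≈ 36412.9 mm ≈ 36.41 m.
Near limit Dn = s·(H − f)/(H + s − 2f) = 2330 × (36412.9 − 95) / (36412.9 + 2330 − 2 × 95) = 2330 × 36317.9 / 38552.9 ≈ 2194.92 mm.
Far limit Df = s·(H − f)/(H − s) = 2330 × (36412.9 − 95) / (36412.9 − 2330) = 2330 × 36317.9 / 34082.9 ≈ 2482.79 mm.
Depth of field = Df − Dn = 2482.79 − 2194.92 ≈ 287.87 mm.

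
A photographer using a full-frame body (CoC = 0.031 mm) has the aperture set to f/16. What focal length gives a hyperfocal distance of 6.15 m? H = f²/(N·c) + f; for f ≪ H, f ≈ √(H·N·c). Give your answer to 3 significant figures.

From H = f²/(N·c) + f, with f ≪ H: f ≈ √(H·N·c) = √(6150 × 16 × 0.031) = √3050.4 ≈ 55.23 mm.
Exact: f² + N·c·f − N·c·H = 0 ⇒ f = (−N·c + √((N·c)² + 4·N·c·H))/2 = (−0.496 + √12202)/2 ≈ 54.983 mm ≈ 55.0 mm.

55.0 mm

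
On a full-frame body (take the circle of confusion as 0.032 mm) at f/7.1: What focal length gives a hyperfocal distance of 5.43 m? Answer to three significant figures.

35.0 mm

From H = f²/(N·c) + f, with f ≪ H: f ≈ √(H·N·c) = √(5430 × 7.1 × 0.032) = √1233.7 ≈ 35.12 mm.
Exact: f² + N·c·f − N·c·H = 0 ⇒ f = (−N·c + √((N·c)² + 4·N·c·H))/2 = (−0.2272 + √4934.8)/2 ≈ 35.011 mm ≈ 35.0 mm.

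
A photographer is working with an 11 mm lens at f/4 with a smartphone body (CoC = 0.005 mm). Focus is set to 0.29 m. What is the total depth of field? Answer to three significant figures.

Hyperfocal distance H = f²/(N·c) + f = 11²/(4 × 0.005) + 11 = 121/0.02 + 11 ≈ 6061.0 mm ≈ 6.061 m.
Near limit Dn = s·(H − f)/(H + s − 2f) = 290 × (6061.0 − 11) / (6061.0 + 290 − 2 × 11) = 290 × 6050.0 / 6329.0 ≈ 277.216 mm.
Far limit Df = s·(H − f)/(H − s) = 290 × (6061.0 − 11) / (6061.0 − 290) = 290 × 6050.0 / 5771.0 ≈ 304.020 mm.
Depth of field = Df − Dn = 304.020 − 277.216 ≈ 26.804 mm.

26.8 mm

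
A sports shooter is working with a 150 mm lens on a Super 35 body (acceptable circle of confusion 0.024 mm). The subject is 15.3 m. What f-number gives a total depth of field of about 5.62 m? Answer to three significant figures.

Write h = H − f = f²/(N·c). The thin-lens limits are Dn = s·h/(h + (s−f)) and Df = s·h/(h − (s−f)), so DoF = Df − Dn = 2·s·(s−f)·h / (h² − (s−f)²).
That is a quadratic in h: DoF·h² − 2·s·(s−f)·h − DoF·(s−f)² = 0 ⇒ h = (s−f)·(s + √(s² + DoF²)) / DoF = 15150 × (15300 + √(15300² + 5620²)) / 5620 = 15150 × (15300 + 16299.5) / 5620 ≈ 85184 mm.
Then N = f²/(c·h) = 150² / (0.024 × 85184) = 22500 / 2044.4 ≈ 11.

f/11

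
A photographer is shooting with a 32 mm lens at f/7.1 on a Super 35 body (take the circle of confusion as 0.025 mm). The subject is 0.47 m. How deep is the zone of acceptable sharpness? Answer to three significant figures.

71.8 mm

Hyperfocal distance H = f²/(N·c) + f = 32²/(7.1 × 0.025) + 32 = 1024/0.1775 + 32 ≈ 5801.0 mm ≈ 5.801 m.
Near limit Dn = s·(H − f)/(H + s − 2f) = 470 × (5801.0 − 32) / (5801.0 + 470 − 2 × 32) = 470 × 5769.0 / 6207.0 ≈ 436.834 mm.
Far limit Df = s·(H − f)/(H − s) = 470 × (5801.0 − 32) / (5801.0 − 470) = 470 × 5769.0 / 5331.0 ≈ 508.616 mm.
Depth of field = Df − Dn = 508.616 − 436.834 ≈ 71.782 mm.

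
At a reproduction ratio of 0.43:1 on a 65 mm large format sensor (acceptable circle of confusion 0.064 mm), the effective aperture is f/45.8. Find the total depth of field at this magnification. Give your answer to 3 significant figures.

31.7 mm

At magnification m, DoF ≈ 2·N_eff·c/m² = 2 × 45.8 × 0.064 / 0.43² = 5.862 / 0.1849 ≈ 31.7 mm.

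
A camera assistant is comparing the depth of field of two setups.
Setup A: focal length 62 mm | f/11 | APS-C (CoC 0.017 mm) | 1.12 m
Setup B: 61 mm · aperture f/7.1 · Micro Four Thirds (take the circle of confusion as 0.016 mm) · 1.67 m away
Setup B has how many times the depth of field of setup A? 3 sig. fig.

1.42

Setup A: H = 62²/(11×0.017) + 62 ≈ 20618.1 mm; DoF = Df − Dn = 1180.77 − 1065.18 ≈ 115.59 mm.
Setup B: H = 61²/(7.1×0.016) + 61 ≈ 32816.3 mm; DoF = Df − Dn = 1756.27 − 1591.81 ≈ 164.46 mm.
Ratio = 164.46 / 115.59 ≈ 1.42.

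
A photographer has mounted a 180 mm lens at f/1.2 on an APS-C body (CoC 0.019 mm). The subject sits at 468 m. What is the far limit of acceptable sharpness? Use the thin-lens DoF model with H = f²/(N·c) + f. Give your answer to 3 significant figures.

698 m

Hyperfocal distance H = f²/(N·c) + f = 180²/(1.2 × 0.019) + 180 = 32400/0.0228 + 180 ≈ 1421232.6 mm ≈ 1421 m.
Far limit Df = s·(H − f)/(H − s) = 468000 × (1421232.6 − 180) / (1421232.6 − 468000) = 468000 × 1421052.6 / 953232.6 ≈ 697681 mm ≈ 698 m.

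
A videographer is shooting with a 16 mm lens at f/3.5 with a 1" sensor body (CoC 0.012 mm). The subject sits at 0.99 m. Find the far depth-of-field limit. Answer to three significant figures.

Hyperfocal distance H = f²/(N·c) + f = 16²/(3.5 × 0.012) + 16 = 256/0.042 + 16 ≈ 6111.2 mm ≈ 6.111 m.
Far limit Df = s·(H − f)/(H − s) = 990 × (6111.2 − 16) / (6111.2 − 990) = 990 × 6095.2 / 5121.2 ≈ 1178.3 mm ≈ 1.18 m.

1.18 m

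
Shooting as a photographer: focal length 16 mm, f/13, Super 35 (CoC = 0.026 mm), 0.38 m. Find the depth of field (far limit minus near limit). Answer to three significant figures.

Hyperfocal distance H = f²/(N·c) + f = 16²/(13 × 0.026) + 16 = 256/0.338 + 16 ≈ 773.4 mm ≈ 0.773 m.
Near limit Dn = s·(H − f)/(H + s − 2f) = 380 × (773.4 − 16) / (773.4 + 380 − 2 × 16) = 380 × 757.4 / 1121.4 ≈ 256.65 mm.
Far limit Df = s·(H − f)/(H − s) = 380 × (773.4 − 16) / (773.4 − 380) = 380 × 757.4 / 393.4 ≈ 731.60 mm.
Depth of field = Df − Dn = 731.60 − 256.65 ≈ 474.95 mm.

475 mm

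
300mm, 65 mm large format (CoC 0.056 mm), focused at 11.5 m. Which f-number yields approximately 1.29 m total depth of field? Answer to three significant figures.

Write h = H − f = f²/(N·c). The thin-lens limits are Dn = s·h/(h + (s−f)) and Df = s·h/(h − (s−f)), so DoF = Df − Dn = 2·s·(s−f)·h / (h² − (s−f)²).
That is a quadratic in h: DoF·h² − 2·s·(s−f)·h − DoF·(s−f)² = 0 ⇒ h = (s−f)·(s + √(s² + DoF²)) / DoF = 11200 × (11500 + √(11500² + 1290²)) / 1290 = 11200 × (11500 + 11572.1) / 1290 ≈ 200316 mm.
Then N = f²/(c·h) = 300² / (0.056 × 200316) = 90000 / 11218 ≈ 8.02.

f/8.02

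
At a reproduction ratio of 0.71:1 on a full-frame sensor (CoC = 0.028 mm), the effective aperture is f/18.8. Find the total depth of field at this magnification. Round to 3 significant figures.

At magnification m, DoF ≈ 2·N_eff·c/m² = 2 × 18.8 × 0.028 / 0.71² = 1.053 / 0.5041 ≈ 2.09 mm.

2.09 mm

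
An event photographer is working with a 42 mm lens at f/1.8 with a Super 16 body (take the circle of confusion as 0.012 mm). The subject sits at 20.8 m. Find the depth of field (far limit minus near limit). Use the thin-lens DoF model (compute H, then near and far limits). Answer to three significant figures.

11.3 m

Hyperfocal distance H = f²/(N·c) + f = 42²/(1.8 × 0.012) + 42 = 1764/0.0216 + 42 ≈ 81708.7 mm ≈ 81.71 m.
Near limit Dn = s·(H − f)/(H + s − 2f) = 20800 × (81708.7 − 42) / (81708.7 + 20800 − 2 × 42) = 20800 × 81666.7 / 102424.7 ≈ 16585 mm.
Far limit Df = s·(H − f)/(H − s) = 20800 × (81708.7 − 42) / (81708.7 − 20800) = 20800 × 81666.7 / 60908.7 ≈ 27889 mm.
Depth of field = Df − Dn = 27889 − 16585 ≈ 11304 mm ≈ 11.3 m.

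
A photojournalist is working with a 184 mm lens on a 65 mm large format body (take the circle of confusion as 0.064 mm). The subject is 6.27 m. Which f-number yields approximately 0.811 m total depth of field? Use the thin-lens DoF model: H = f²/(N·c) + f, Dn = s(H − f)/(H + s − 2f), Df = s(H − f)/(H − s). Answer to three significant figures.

f/5.60

Write h = H − f = f²/(N·c). The thin-lens limits are Dn = s·h/(h + (s−f)) and Df = s·h/(h − (s−f)), so DoF = Df − Dn = 2·s·(s−f)·h / (h² − (s−f)²).
That is a quadratic in h: DoF·h² − 2·s·(s−f)·h − DoF·(s−f)² = 0 ⇒ h = (s−f)·(s + √(s² + DoF²)) / DoF = 6086 × (6270 + √(6270² + 811²)) / 811 = 6086 × (6270 + 6322.23) / 811 ≈ 94496 mm.
Then N = f²/(c·h) = 184² / (0.064 × 94496) = 33856 / 6047.7 ≈ 5.60.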